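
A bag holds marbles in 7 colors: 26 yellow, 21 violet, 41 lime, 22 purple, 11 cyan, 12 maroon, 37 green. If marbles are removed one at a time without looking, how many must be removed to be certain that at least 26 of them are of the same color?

142

In the worst case we take at most 25 of each color, but all 21 violet, all 22 purple, all 11 cyan, and all 12 maroon (fewer than 25), giving 25 + 21 + 25 + 22 + 11 + 12 + 25 = 141.
One more marble then forces some color to 26, so 141 + 1 = 142.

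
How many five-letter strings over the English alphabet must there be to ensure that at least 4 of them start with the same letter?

79

There are 26 possible first letters acting as pigeonholes.
With 26 × 3 = 78 five-letter strings over the English alphabet we could place exactly 3 in each, with no class reaching 4.
One more forces some class to hold 4, so 78 + 1 = 79.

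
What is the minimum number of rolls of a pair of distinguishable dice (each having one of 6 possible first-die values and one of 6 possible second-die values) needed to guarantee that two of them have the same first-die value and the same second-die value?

37

There are 6 × 6 = 36 (first-die value, second-die value) combinations acting as pigeonholes.
With 36 rolls of a pair of distinguishable dice we could place one in each, avoiding any repeat.
One more forces some (first-die value, second-die value) pair to hold 2, so 36 + 1 = 37.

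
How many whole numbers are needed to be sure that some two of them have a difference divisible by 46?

Two integers differ by a multiple of 46 exactly when they share a remainder mod 46.
There are 46 residue classes mod 46, so 46 integers can all lie in distinct classes.
One more integer must repeat a residue, giving a difference divisible by 46. So n = 46 + 1 = 47.

47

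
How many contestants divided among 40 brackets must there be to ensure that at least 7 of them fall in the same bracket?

241

There are 40 brackets acting as pigeonholes.
With 40 × 6 = 240 contestants we could place exactly 6 in each, with no class reaching 7.
One more forces some class to hold 7, so 240 + 1 = 241.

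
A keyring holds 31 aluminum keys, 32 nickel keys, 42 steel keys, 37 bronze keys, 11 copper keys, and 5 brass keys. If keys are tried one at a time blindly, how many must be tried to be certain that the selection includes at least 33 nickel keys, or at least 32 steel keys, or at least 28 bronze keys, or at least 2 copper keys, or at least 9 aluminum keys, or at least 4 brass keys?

103

Each of the 6 types has its own threshold; avoid all of them simultaneously.
The worst case stops just short of every target: 8 aluminum, 32 nickel, 31 steel, 27 bronze, 1 copper, 3 brass — 8 + 32 + 31 + 27 + 1 + 3 = 102 keys.
One more key must push some type to its target, so 102 + 1 = 103.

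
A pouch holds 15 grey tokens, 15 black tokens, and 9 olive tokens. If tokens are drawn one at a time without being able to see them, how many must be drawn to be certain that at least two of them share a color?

The worst case takes 1 token of each color without reaching 2 of any: 3 × 1 = 3.
The next token must bring some color to 2, so 3 + 1 = 4.

4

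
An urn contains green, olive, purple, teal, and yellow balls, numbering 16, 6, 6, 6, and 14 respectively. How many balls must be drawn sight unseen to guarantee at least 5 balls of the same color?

The worst case takes 4 balls of each color without reaching 5 of any: 5 × 4 = 20.
The next ball must bring some color to 5, so 20 + 1 = 21.

21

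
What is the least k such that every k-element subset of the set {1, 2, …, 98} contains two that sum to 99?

Partition {1, …, 98} into 49 pairs: {1,98}, {2,97}, …, {49,50}.
Choosing 49 integers — say the integers 1 through 49 — takes one from each pair and avoids the property.
Choosing 50 forces two into the same pair by pigeonhole, and those sum to 99. So 50.

50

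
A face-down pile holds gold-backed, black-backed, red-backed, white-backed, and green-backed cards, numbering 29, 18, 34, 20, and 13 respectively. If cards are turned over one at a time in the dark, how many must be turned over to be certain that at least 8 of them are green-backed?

The worst case draws every non-green-backed card first: 29 + 18 + 34 + 20 = 101.
The next 8 draws are then forced to be green-backed, giving 101 + 8 = 109.

109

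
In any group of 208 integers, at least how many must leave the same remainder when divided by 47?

If each of the 47 residue classes modulo 47 held at most 4, the total would be at most 47 × 4 = 188 < 208, a contradiction.
So at least one holds ⌈208/47⌉ = 5.

5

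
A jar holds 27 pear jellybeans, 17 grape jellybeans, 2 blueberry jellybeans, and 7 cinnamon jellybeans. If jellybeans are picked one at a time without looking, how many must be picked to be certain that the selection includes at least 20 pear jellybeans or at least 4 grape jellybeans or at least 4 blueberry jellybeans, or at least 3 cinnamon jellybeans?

Each of the 4 flavors has its own threshold; avoid all of them simultaneously.
The worst case stops just short of every target: 19 pear, 3 grape, all 2 blueberry, 2 cinnamon — 19 + 3 + 2 + 2 = 26 jellybeans.
One more jellybean must push some flavor to its target, so 26 + 1 = 27.

27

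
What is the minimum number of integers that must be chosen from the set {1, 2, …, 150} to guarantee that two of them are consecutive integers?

Partition {1, …, 150} into 75 pairs: {1,2}, {3,4}, …, {149,150}.
Choosing 75 integers — say the 75 even numbers 2, 4, …, 150 — takes one from each pair and avoids the property.
Choosing 76 forces two into the same pair by pigeonhole, and those are consecutive. So 76.

76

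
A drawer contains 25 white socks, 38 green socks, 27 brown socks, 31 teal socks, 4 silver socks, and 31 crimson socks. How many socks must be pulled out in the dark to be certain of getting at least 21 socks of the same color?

Treat the 6 colors as pigeonholes.
In the worst case we take at most 20 of each color, but all 4 silver (fewer than 20), giving 20 + 20 + 20 + 20 + 4 + 20 = 104.
One more sock then forces some color to 21, so 104 + 1 = 105.

105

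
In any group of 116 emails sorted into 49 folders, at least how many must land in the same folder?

3

If each of the 49 folders held at most 2, the total would be at most 49 × 2 = 98 < 116, a contradiction.
So at least one holds ⌈116/49⌉ = 3.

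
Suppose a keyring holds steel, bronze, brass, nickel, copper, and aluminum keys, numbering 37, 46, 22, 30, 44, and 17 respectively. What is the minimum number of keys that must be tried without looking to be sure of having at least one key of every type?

The hardest type to obtain is aluminum: we could draw every other key first — 196 − 17 = 179 keys — without a single aluminum one.
The next draw must be aluminum, so 179 + 1 = 180.

180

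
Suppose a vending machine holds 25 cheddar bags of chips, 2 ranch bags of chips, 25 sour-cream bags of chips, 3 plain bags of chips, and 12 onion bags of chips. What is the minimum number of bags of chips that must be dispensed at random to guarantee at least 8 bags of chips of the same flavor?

27

In the worst case we take at most 7 of each flavor, but all 2 ranch and all 3 plain (fewer than 7), giving 7 + 2 + 7 + 3 + 7 = 26.
One more bag of chips then forces some flavor to 8, so 26 + 1 = 27.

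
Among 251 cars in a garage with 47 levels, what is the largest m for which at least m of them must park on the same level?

The 251 cars fall into 47 levels.
If each of the 47 levels held at most 5, the total would be at most 47 × 5 = 235 < 251, a contradiction.
So at least one holds ⌈251/47⌉ = 6.

6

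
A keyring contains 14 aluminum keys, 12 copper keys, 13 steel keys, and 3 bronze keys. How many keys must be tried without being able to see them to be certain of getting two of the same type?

The worst case takes 1 key of each type without reaching 2 of any: 4 × 1 = 4.
The next key must bring some type to 2, so 4 + 1 = 5.

5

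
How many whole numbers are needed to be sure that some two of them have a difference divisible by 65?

Two integers differ by a multiple of 65 exactly when they share a remainder mod 65.
There are 65 residue classes mod 65, so 65 integers can all lie in distinct classes.
One more integer must repeat a residue, giving a difference divisible by 65. So n = 65 + 1 = 66.

66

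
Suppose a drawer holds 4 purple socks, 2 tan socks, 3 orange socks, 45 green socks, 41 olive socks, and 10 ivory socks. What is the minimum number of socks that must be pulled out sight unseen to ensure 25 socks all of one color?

68

In the worst case we take at most 24 of each color, but all 4 purple, all 2 tan, all 3 orange, and all 10 ivory (fewer than 24), giving 4 + 2 + 3 + 24 + 24 + 10 = 67.
One more sock then forces some color to 25, so 67 + 1 = 68.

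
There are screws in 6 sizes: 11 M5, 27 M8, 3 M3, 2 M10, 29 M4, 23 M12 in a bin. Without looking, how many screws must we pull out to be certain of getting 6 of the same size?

26

Treat the 6 sizes as pigeonholes.
In the worst case we take at most 5 of each size, but all 3 M3 and all 2 M10 (fewer than 5), giving 5 + 5 + 3 + 2 + 5 + 5 = 25.
One more screw then forces some size to 6, so 25 + 1 = 26.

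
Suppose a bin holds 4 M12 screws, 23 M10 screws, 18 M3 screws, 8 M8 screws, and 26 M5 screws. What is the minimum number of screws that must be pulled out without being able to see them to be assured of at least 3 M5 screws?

56

The worst case draws every non-M5 screw first: 4 + 23 + 18 + 8 = 53.
The next 3 draws are then forced to be M5, giving 53 + 3 = 56.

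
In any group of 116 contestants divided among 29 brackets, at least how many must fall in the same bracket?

4

The 116 contestants fall into 29 brackets.
If each of the 29 brackets held at most 3, the total would be at most 29 × 3 = 87 < 116, a contradiction.
So at least one holds ⌈116/29⌉ = 4.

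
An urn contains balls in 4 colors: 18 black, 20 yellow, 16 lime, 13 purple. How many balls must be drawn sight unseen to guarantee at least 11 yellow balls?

The worst case draws every non-yellow ball first: 18 + 16 + 13 = 47.
The next 11 draws are then forced to be yellow, giving 47 + 11 = 58.

58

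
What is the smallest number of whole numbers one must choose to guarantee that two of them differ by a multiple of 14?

Two integers differ by a multiple of 14 exactly when they share a remainder mod 14.
There are 14 residue classes mod 14, so 14 integers can all lie in distinct classes.
One more integer must repeat a residue, giving a difference divisible by 14. So n = 14 + 1 = 15.

15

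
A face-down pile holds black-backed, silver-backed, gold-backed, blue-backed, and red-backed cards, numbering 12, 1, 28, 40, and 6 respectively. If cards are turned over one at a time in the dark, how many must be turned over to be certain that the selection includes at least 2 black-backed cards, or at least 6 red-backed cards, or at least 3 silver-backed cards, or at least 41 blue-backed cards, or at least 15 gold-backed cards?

The worst case stops just short of every target: 1 black-backed, all 1 silver-backed, 14 gold-backed, 40 blue-backed, 5 red-backed — 1 + 1 + 14 + 40 + 5 = 61 cards.
One more card must push some back color to its target, so 61 + 1 = 62.

62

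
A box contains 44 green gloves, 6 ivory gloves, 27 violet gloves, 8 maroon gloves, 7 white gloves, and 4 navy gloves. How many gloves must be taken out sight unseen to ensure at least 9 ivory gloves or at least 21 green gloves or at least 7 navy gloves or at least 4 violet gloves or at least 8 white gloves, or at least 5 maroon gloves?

The worst case stops just short of every target: 20 green, all 6 ivory, 3 violet, 4 maroon, 7 white, all 4 navy — 20 + 6 + 3 + 4 + 7 + 4 = 44 gloves.
One more glove must push some color to its target, so 44 + 1 = 45.

45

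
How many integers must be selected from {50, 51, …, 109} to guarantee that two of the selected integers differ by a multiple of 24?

Use the pigeonhole principle on residue classes: group the integers by remainder mod 24; there are 24 residue classes, each nonempty in this range.
Choosing one from each class (24 integers) avoids any shared remainder.
One more choice must repeat a class, so two differ by a multiple of 24. Hence 24 + 1 = 25.

25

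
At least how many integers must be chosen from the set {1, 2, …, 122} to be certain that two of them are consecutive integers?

62

Partition {1, …, 122} into 61 pairs: {1,2}, {3,4}, …, {121,122}.
Choosing 61 integers — say the 61 even numbers 2, 4, …, 122 — takes one from each pair and avoids the property.
Choosing 62 forces two into the same pair by pigeonhole, and those are consecutive. So 62.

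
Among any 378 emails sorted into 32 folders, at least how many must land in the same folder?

12

The 378 emails fall into 32 folders.
If each of the 32 folders held at most 11, the total would be at most 32 × 11 = 352 < 378, a contradiction.
So at least one holds ⌈378/32⌉ = 12.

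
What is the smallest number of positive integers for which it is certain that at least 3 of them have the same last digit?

There are 10 possible last digits acting as pigeonholes.
With 10 × 2 = 20 positive integers we could place exactly 2 in each, with no class reaching 3.
One more forces some class to hold 3, so 20 + 1 = 21.

21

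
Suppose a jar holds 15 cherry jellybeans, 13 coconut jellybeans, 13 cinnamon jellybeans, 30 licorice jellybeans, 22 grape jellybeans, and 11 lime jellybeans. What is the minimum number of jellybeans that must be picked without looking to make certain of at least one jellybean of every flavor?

The hardest flavor to obtain is lime: we could draw every other jellybean first — 104 − 11 = 93 jellybeans — without a single lime one.
The next draw must be lime, so 93 + 1 = 94.

94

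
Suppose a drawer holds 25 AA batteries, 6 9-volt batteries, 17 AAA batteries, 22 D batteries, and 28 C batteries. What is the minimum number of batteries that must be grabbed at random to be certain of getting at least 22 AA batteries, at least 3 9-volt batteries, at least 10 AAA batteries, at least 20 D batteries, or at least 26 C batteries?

77

Each of the 5 types has its own threshold; avoid all of them simultaneously.
The worst case stops just short of every target: 21 AA, 2 9-volt, 9 AAA, 19 D, 25 C — 21 + 2 + 9 + 19 + 25 = 76 batteries.
One more battery must push some type to its target, so 76 + 1 = 77.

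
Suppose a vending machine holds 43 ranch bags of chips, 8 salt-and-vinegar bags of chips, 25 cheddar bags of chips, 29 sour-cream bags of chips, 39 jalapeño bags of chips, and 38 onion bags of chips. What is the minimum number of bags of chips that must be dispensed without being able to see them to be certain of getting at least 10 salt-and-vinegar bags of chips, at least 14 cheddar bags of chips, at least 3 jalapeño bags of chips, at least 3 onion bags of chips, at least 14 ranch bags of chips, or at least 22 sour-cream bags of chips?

Each of the 6 flavors has its own threshold; avoid all of them simultaneously.
The worst case stops just short of every target: 13 ranch, all 8 salt-and-vinegar, 13 cheddar, 21 sour-cream, 2 jalapeño, 2 onion — 13 + 8 + 13 + 21 + 2 + 2 = 59 bags of chips.
One more bag of chips must push some flavor to its target, so 59 + 1 = 60.

60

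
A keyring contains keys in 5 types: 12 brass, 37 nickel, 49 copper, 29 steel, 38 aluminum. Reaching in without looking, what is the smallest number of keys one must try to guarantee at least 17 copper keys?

133

The worst case draws every non-copper key first: 12 + 37 + 29 + 38 = 116.
The next 17 draws are then forced to be copper, giving 116 + 17 = 133.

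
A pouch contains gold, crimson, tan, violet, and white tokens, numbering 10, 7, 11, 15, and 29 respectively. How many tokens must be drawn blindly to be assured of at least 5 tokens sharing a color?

21

Treat the 5 colors as pigeonholes.
The worst case takes 4 tokens of each color without reaching 5 of any: 5 × 4 = 20.
The next token must bring some color to 5, so 20 + 1 = 21.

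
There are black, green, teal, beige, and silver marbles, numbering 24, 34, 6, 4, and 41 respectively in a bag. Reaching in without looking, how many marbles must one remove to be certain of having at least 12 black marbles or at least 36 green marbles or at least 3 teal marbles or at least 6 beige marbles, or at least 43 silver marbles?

93

The worst case stops just short of every target: 11 black, all 34 green, 2 teal, all 4 beige, all 41 silver — 11 + 34 + 2 + 4 + 41 = 92 marbles.
One more marble must push some color to its target, so 92 + 1 = 93.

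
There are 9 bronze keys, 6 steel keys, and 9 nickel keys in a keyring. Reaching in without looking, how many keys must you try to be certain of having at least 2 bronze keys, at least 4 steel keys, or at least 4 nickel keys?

8

The worst case stops just short of every target: 1 bronze, 3 steel, 3 nickel — 1 + 3 + 3 = 7 keys.
One more key must push some type to its target, so 7 + 1 = 8.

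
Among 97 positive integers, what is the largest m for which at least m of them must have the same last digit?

10

The 97 positive integers fall into 10 possible last digits.
If each of the 10 possible last digits held at most 9, the total would be at most 10 × 9 = 90 < 97, a contradiction.
So at least one holds ⌈97/10⌉ = 10.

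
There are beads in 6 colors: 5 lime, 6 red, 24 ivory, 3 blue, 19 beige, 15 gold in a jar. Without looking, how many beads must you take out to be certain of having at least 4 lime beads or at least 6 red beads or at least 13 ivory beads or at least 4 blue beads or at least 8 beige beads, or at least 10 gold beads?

40

Each of the 6 colors has its own threshold; avoid all of them simultaneously.
The worst case stops just short of every target: 3 lime, 5 red, 12 ivory, 3 blue, 7 beige, 9 gold — 3 + 5 + 12 + 3 + 7 + 9 = 39 beads.
One more bead must push some color to its target, so 39 + 1 = 40.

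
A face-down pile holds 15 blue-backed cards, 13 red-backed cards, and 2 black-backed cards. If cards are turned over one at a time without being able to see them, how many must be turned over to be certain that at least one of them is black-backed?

The worst case draws every non-black-backed card first: 15 + 13 = 28.
The next draw is then forced to be black-backed, giving 28 + 1 = 29.

29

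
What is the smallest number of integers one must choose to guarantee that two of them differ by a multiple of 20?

21

Two integers differ by a multiple of 20 exactly when they share a remainder mod 20.
There are 20 residue classes mod 20, so 20 integers can all lie in distinct classes.
One more integer must repeat a residue, giving a difference divisible by 20. So n = 20 + 1 = 21.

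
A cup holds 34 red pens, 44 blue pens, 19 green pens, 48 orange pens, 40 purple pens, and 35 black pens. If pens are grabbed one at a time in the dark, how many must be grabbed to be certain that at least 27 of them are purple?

207

The worst case draws every non-purple pen first: 34 + 44 + 19 + 48 + 35 = 180.
The next 27 draws are then forced to be purple, giving 180 + 27 = 207.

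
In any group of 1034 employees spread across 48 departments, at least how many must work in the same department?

22

The 1034 employees fall into 48 departments.
If each of the 48 departments held at most 21, the total would be at most 48 × 21 = 1008 < 1034, a contradiction.
So at least one holds ⌈1034/48⌉ = 22.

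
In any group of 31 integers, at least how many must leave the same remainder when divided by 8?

4

If each of the 8 residue classes modulo 8 held at most 3, the total would be at most 8 × 3 = 24 < 31, a contradiction.
So at least one holds ⌈31/8⌉ = 4.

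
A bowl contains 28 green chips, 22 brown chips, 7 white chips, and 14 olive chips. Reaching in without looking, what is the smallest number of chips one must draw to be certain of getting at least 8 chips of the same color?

Treat the 4 colors as pigeonholes.
The worst case takes 7 chips of each color without reaching 8 of any: 4 × 7 = 28.
The next chip must bring some color to 8, so 28 + 1 = 29.

29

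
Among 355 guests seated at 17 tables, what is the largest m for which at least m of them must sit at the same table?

The 355 guests fall into 17 tables.
If each of the 17 tables held at most 20, the total would be at most 17 × 20 = 340 < 355, a contradiction.
So at least one holds ⌈355/17⌉ = 21.

21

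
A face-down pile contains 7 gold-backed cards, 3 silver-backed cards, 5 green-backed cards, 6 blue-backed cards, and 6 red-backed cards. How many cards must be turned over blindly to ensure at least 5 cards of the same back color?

In the worst case we take at most 4 of each back color, but all 3 silver-backed (fewer than 4), giving 4 + 3 + 4 + 4 + 4 = 19.
One more card then forces some back color to 5, so 19 + 1 = 20.

20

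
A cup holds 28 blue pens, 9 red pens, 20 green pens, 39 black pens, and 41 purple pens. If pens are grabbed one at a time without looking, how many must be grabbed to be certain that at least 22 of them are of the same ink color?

93

Treat the 5 ink colors as pigeonholes.
In the worst case we take at most 21 of each ink color, but all 9 red and all 20 green (fewer than 21), giving 21 + 9 + 20 + 21 + 21 = 92.
One more pen then forces some ink color to 22, so 92 + 1 = 93.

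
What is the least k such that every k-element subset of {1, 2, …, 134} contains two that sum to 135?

68

Partition {1, …, 134} into 67 pairs: {1,134}, {2,133}, …, {67,68}.
Choosing 67 integers — say the integers 1 through 67 — takes one from each pair and avoids the property.
Choosing 68 forces two into the same pair by pigeonhole, and those sum to 135. So 68.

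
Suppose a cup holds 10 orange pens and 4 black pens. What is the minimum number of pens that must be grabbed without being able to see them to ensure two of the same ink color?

Treat the 2 ink colors as pigeonholes.
The worst case takes 1 pen of each ink color without reaching 2 of any: 2 × 1 = 2.
The next pen must bring some ink color to 2, so 2 + 1 = 3.

3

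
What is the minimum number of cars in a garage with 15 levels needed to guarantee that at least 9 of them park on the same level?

121

There are 15 levels acting as pigeonholes.
With 15 × 8 = 120 cars we could place exactly 8 in each, with no class reaching 9.
One more forces some class to hold 9, so 120 + 1 = 121.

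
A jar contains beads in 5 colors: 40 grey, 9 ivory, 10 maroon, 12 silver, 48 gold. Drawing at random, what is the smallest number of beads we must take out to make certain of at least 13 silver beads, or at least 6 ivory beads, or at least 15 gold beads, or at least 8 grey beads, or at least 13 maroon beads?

Each of the 5 colors has its own threshold; avoid all of them simultaneously.
The worst case stops just short of every target: 7 grey, 5 ivory, all 10 maroon, 12 silver, 14 gold — 7 + 5 + 10 + 12 + 14 = 48 beads.
One more bead must push some color to its target, so 48 + 1 = 49.

49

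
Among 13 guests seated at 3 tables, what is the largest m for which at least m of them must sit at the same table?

The 13 guests fall into 3 tables.
If each of the 3 tables held at most 4, the total would be at most 3 × 4 = 12 < 13, a contradiction.
So at least one holds ⌈13/3⌉ = 5.

5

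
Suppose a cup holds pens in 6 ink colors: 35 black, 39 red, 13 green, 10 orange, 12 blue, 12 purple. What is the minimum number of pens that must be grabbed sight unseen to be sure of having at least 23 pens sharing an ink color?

92

In the worst case we take at most 22 of each ink color, but all 13 green, all 10 orange, all 12 blue, and all 12 purple (fewer than 22), giving 22 + 22 + 13 + 10 + 12 + 12 = 91.
One more pen then forces some ink color to 23, so 91 + 1 = 92.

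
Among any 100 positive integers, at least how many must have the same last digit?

There are 10 possible last digits, which serve as the pigeonholes.
If each of the 10 possible last digits held at most 9, the total would be at most 10 × 9 = 90 < 100, a contradiction.
So at least one holds ⌈100/10⌉ = 10.

10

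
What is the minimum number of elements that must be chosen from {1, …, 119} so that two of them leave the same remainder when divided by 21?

22

Use the pigeonhole principle on residue classes: group the integers by remainder mod 21; there are 21 residue classes, each nonempty in this range.
Choosing one from each class (21 integers) avoids any shared remainder.
One more choice must repeat a class, so two differ by a multiple of 21. Hence 21 + 1 = 22.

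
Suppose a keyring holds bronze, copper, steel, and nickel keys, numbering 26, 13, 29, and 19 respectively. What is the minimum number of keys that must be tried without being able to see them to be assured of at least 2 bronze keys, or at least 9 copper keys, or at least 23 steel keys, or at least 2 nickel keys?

The worst case stops just short of every target: 1 bronze, 8 copper, 22 steel, 1 nickel — 1 + 8 + 22 + 1 = 32 keys.
One more key must push some type to its target, so 32 + 1 = 33.

33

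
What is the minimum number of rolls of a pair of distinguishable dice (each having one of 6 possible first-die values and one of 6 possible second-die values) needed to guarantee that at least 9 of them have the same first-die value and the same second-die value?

There are 6 × 6 = 36 (first-die value, second-die value) combinations acting as pigeonholes.
With 36 × 8 = 288 rolls of a pair of distinguishable dice we could place exactly 8 in each, with no (first-die value, second-die value) pair reaching 9.
One more forces some (first-die value, second-die value) pair to hold 9, so 288 + 1 = 289.

289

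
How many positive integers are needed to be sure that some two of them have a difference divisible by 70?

71

Use the pigeonhole principle on residue classes: two integers differ by a multiple of 70 exactly when they share a remainder mod 70.
There are 70 residue classes mod 70, so 70 integers can all lie in distinct classes.
One more integer must repeat a residue, giving a difference divisible by 70. So n = 70 + 1 = 71.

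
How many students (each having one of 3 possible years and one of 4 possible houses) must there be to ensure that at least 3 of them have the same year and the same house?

There are 3 × 4 = 12 (year, house) combinations acting as pigeonholes.
With 12 × 2 = 24 students we could place exactly 2 in each, with no (year, house) pair reaching 3.
One more forces some (year, house) pair to hold 3, so 24 + 1 = 25.

25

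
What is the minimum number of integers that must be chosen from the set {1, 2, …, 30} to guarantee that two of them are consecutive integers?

Partition {1, …, 30} into 15 pairs: {1,2}, {3,4}, …, {29,30}.
Choosing 15 integers — say the 15 even numbers 2, 4, …, 30 — takes one from each pair and avoids the property.
Choosing 16 forces two into the same pair by pigeonhole, and those are consecutive. So 16.

16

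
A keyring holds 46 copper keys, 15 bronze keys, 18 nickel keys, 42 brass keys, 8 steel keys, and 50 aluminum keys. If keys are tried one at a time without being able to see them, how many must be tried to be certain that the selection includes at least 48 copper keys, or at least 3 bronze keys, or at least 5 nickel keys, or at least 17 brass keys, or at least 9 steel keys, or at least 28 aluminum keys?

104

The worst case stops just short of every target: all 46 copper, 2 bronze, 4 nickel, 16 brass, 8 steel, 27 aluminum — 46 + 2 + 4 + 16 + 8 + 27 = 103 keys.
One more key must push some type to its target, so 103 + 1 = 104.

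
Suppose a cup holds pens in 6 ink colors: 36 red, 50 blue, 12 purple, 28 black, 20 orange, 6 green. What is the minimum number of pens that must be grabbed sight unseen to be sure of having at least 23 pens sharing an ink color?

In the worst case we take at most 22 of each ink color, but all 12 purple, all 20 orange, and all 6 green (fewer than 22), giving 22 + 22 + 12 + 22 + 20 + 6 = 104.
One more pen then forces some ink color to 23, so 104 + 1 = 105.

105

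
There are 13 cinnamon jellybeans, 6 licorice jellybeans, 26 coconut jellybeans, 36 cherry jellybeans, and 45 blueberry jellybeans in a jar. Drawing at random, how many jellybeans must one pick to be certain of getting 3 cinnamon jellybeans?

116

The worst case draws every non-cinnamon jellybean first: 6 + 26 + 36 + 45 = 113.
The next 3 draws are then forced to be cinnamon, giving 113 + 3 = 116.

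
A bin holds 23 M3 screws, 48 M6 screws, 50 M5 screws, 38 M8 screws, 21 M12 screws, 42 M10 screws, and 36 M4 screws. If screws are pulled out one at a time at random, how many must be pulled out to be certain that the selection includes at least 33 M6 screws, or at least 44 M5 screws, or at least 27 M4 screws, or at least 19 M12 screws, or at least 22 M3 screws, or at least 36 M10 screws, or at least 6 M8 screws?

Each of the 7 sizes has its own threshold; avoid all of them simultaneously.
The worst case stops just short of every target: 21 M3, 32 M6, 43 M5, 5 M8, 18 M12, 35 M10, 26 M4 — 21 + 32 + 43 + 5 + 18 + 35 + 26 = 180 screws.
One more screw must push some size to its target, so 180 + 1 = 181.

181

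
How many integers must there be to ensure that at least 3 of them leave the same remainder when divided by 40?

81

There are 40 residue classes modulo 40 acting as pigeonholes.
With 40 × 2 = 80 integers we could place exactly 2 in each, with no class reaching 3.
One more forces some class to hold 3, so 80 + 1 = 81.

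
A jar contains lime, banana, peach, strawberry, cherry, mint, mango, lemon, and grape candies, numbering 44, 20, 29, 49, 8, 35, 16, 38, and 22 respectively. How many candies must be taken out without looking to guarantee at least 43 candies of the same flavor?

In the worst case we take at most 42 of each flavor, but all 20 banana, all 29 peach, all 8 cherry, all 35 mint, all 16 mango, all 38 lemon, and all 22 grape (fewer than 42), giving 42 + 20 + 29 + 42 + 8 + 35 + 16 + 38 + 22 = 252.
One more candy then forces some flavor to 43, so 252 + 1 = 253.

253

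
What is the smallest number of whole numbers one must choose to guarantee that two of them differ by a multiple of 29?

Use the pigeonhole principle on residue classes: two integers differ by a multiple of 29 exactly when they share a remainder mod 29.
There are 29 residue classes mod 29, so 29 integers can all lie in distinct classes.
One more integer must repeat a residue, giving a difference divisible by 29. So n = 29 + 1 = 30.

30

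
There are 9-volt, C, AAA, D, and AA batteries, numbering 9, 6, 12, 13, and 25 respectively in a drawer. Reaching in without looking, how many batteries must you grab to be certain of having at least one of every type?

60

The hardest type to obtain is C: we could draw every other battery first — 65 − 6 = 59 batteries — without a single C one.
The next draw must be C, so 59 + 1 = 60.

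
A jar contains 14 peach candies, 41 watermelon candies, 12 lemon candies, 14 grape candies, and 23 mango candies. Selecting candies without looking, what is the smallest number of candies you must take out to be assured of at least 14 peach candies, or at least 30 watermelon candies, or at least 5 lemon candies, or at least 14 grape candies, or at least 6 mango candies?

65

The worst case stops just short of every target: 13 peach, 29 watermelon, 4 lemon, 13 grape, 5 mango — 13 + 29 + 4 + 13 + 5 = 64 candies.
One more candy must push some flavor to its target, so 64 + 1 = 65.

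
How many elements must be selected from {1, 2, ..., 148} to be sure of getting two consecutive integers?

Partition {1, …, 148} into 74 pairs: {1,2}, {3,4}, …, {147,148}.
Choosing 74 integers — say the 74 even numbers 2, 4, …, 148 — takes one from each pair and avoids the property.
Choosing 75 forces two into the same pair by pigeonhole, and those are consecutive. So 75.

75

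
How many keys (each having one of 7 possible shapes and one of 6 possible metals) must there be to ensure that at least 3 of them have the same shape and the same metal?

85

There are 7 × 6 = 42 (shape, metal) combinations acting as pigeonholes.
With 42 × 2 = 84 keys we could place exactly 2 in each, with no (shape, metal) pair reaching 3.
One more forces some (shape, metal) pair to hold 3, so 84 + 1 = 85.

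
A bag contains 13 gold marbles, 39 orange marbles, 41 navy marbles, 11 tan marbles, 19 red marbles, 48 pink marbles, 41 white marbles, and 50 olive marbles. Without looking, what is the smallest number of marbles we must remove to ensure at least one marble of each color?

The hardest color to obtain is tan: we could draw every other marble first — 262 − 11 = 251 marbles — without a single tan one.
The next draw must be tan, so 251 + 1 = 252.

252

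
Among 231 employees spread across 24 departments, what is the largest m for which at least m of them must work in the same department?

If each of the 24 departments held at most 9, the total would be at most 24 × 9 = 216 < 231, a contradiction.
So at least one holds ⌈231/24⌉ = 10.

10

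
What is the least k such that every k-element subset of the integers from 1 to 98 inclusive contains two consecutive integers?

Partition {1, …, 98} into 49 pairs: {1,2}, {3,4}, …, {97,98}.
Choosing 49 integers — say the 49 even numbers 2, 4, …, 98 — takes one from each pair and avoids the property.
Choosing 50 forces two into the same pair by pigeonhole, and those are consecutive. So 50.

50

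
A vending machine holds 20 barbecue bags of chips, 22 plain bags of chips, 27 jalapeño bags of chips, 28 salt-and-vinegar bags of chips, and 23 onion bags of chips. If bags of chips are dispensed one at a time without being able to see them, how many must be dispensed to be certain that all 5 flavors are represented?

101

The hardest flavor to obtain is barbecue: we could draw every other bag of chips first — 120 − 20 = 100 bags of chips — without a single barbecue one.
The next draw must be barbecue, so 100 + 1 = 101.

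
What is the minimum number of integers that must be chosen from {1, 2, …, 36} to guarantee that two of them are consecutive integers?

Partition {1, …, 36} into 18 pairs: {1,2}, {3,4}, …, {35,36}.
Choosing 18 integers — say the 18 even numbers 2, 4, …, 36 — takes one from each pair and avoids the property.
Choosing 19 forces two into the same pair by pigeonhole, and those are consecutive. So 19.

19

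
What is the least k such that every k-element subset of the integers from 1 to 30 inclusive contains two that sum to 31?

16

Partition {1, …, 30} into 15 pairs: {1,30}, {2,29}, …, {15,16}.
Choosing 15 integers — say the integers 1 through 15 — takes one from each pair and avoids the property.
Choosing 16 forces two into the same pair by pigeonhole, and those sum to 31. So 16.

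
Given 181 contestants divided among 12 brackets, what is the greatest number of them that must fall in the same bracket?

16

If each of the 12 brackets held at most 15, the total would be at most 12 × 15 = 180 < 181, a contradiction.
So at least one holds ⌈181/12⌉ = 16.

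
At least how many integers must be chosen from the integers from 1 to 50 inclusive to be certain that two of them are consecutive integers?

26

Partition {1, …, 50} into 25 pairs: {1,2}, {3,4}, …, {49,50}.
Choosing 25 integers — say the 25 even numbers 2, 4, …, 50 — takes one from each pair and avoids the property.
Choosing 26 forces two into the same pair by pigeonhole, and those are consecutive. So 26.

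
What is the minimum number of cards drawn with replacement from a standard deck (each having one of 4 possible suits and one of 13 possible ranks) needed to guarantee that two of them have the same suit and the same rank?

There are 4 × 13 = 52 (suit, rank) combinations acting as pigeonholes.
With 52 cards drawn with replacement from a standard deck we could place one in each, avoiding any repeat.
One more forces some (suit, rank) pair to hold 2, so 52 + 1 = 53.

53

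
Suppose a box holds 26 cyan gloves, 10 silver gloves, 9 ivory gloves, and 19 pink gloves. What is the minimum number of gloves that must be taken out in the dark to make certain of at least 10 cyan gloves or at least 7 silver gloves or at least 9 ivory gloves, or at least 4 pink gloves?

The worst case stops just short of every target: 9 cyan, 6 silver, 8 ivory, 3 pink — 9 + 6 + 8 + 3 = 26 gloves.
One more glove must push some color to its target, so 26 + 1 = 27.

27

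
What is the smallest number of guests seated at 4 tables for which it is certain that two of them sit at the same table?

There are 4 tables acting as pigeonholes.
With 4 guests we could place one in each, avoiding any repeat.
One more forces some class to hold 2, so 4 + 1 = 5.

5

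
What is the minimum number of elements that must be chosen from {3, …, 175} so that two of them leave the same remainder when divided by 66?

67

Group the integers by remainder mod 66; there are 66 residue classes, each nonempty in this range.
Choosing one from each class (66 integers) avoids any shared remainder.
One more choice must repeat a class, so two differ by a multiple of 66. Hence 66 + 1 = 67.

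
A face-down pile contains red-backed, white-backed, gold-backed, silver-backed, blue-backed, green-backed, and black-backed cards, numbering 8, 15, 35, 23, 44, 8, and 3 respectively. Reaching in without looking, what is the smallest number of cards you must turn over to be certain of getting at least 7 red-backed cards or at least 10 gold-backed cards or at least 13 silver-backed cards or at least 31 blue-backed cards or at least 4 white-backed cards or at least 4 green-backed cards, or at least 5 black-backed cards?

Each of the 7 back colors has its own threshold; avoid all of them simultaneously.
The worst case stops just short of every target: 6 red-backed, 3 white-backed, 9 gold-backed, 12 silver-backed, 30 blue-backed, 3 green-backed, all 3 black-backed — 6 + 3 + 9 + 12 + 30 + 3 + 3 = 66 cards.
One more card must push some back color to its target, so 66 + 1 = 67.

67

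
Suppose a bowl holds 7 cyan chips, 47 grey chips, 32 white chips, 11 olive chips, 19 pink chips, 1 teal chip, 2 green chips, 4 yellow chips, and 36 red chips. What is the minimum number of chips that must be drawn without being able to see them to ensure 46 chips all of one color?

Treat the 9 colors as pigeonholes.
In the worst case we take at most 45 of each color, but all 7 cyan, all 32 white, all 11 olive, all 19 pink, all 1 teal, all 2 green, all 4 yellow, and all 36 red (fewer than 45), giving 7 + 45 + 32 + 11 + 19 + 1 + 2 + 4 + 36 = 157.
One more chip then forces some color to 46, so 157 + 1 = 158.

158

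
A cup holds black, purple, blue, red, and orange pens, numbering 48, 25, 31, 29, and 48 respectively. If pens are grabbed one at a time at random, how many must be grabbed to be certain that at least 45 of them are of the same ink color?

Treat the 5 ink colors as pigeonholes.
In the worst case we take at most 44 of each ink color, but all 25 purple, all 31 blue, and all 29 red (fewer than 44), giving 44 + 25 + 31 + 29 + 44 = 173.
One more pen then forces some ink color to 45, so 173 + 1 = 174.

174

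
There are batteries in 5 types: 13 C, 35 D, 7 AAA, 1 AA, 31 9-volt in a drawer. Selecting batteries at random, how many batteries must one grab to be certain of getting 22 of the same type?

Treat the 5 types as pigeonholes.
In the worst case we take at most 21 of each type, but all 13 C, all 7 AAA, and all 1 AA (fewer than 21), giving 13 + 21 + 7 + 1 + 21 = 63.
One more battery then forces some type to 22, so 63 + 1 = 64.

64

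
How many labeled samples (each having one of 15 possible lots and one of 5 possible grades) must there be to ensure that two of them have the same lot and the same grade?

76

There are 15 × 5 = 75 (lot, grade) combinations acting as pigeonholes.
With 75 labeled samples we could place one in each, avoiding any repeat.
One more forces some (lot, grade) pair to hold 2, so 75 + 1 = 76.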